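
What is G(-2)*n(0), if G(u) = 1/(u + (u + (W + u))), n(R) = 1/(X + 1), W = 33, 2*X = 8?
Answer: 1/135 ≈ 0.0074074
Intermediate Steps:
X = 4 (X = (½)*8 = 4)
n(R) = ⅕ (n(R) = 1/(4 + 1) = 1/5 = ⅕)
G(u) = 1/(33 + 3*u) (G(u) = 1/(u + (u + (33 + u))) = 1/(u + (33 + 2*u)) = 1/(33 + 3*u))
G(-2)*n(0) = (1/(3*(11 - 2)))*(⅕) = ((⅓)/9)*(⅕) = ((⅓)*(⅑))*(⅕) = (1/27)*(⅕) = 1/135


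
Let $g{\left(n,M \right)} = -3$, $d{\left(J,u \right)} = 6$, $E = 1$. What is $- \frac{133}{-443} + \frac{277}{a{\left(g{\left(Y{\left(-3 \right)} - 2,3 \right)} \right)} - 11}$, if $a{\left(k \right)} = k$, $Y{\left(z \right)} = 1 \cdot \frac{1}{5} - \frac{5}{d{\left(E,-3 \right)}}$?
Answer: $- \frac{120849}{6202} \approx -19.485$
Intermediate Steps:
$Y{\left(z \right)} = - \frac{19}{30}$ ($Y{\left(z \right)} = 1 \cdot \frac{1}{5} - \frac{5}{6} = \frac{1}{5} - \frac{5}{6} = - \frac{19}{30}$)
$- \frac{133}{-443} + \frac{277}{a{\left(g{\left(Y{\left(-3 \right)} - 2,3 \right)} \right)} - 11} = - \frac{133}{-443} + \frac{277}{-3 - 11} = \left(-133\right) \left(- \frac{1}{443}\right) + \frac{277}{-3 - 11} = \frac{133}{443} + \frac{277}{-14} = \frac{133}{443} + 277 \left(- \frac{1}{14}\right) = \frac{133}{443} - \frac{277}{14} = - \frac{120849}{6202}$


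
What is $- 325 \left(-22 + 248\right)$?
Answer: $-73450$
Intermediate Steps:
$- 325 \left(-22 + 248\right) = \left(-325\right) 226 = -73450$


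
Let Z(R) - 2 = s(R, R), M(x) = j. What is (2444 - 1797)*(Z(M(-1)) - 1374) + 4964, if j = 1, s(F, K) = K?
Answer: -882073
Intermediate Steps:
M(x) = 1
Z(R) = 2 + R
(2444 - 1797)*(Z(M(-1)) - 1374) + 4964 = (2444 - 1797)*((2 + 1) - 1374) + 4964 = 647*(3 - 1374) + 4964 = 647*(-1371) + 4964 = -887037 + 4964 = -882073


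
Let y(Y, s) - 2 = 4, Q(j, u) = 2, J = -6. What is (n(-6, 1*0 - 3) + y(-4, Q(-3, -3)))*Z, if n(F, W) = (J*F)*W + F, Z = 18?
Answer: -1944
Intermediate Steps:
y(Y, s) = 6 (y(Y, s) = 2 + 4 = 6)
n(F, W) = F - 6*F*W (n(F, W) = (-6*F)*W + F = -6*F*W + F = F - 6*F*W)
(n(-6, 1*0 - 3) + y(-4, Q(-3, -3)))*Z = (-6*(1 - 6*(1*0 - 3)) + 6)*18 = (-6*(1 - 6*(0 - 3)) + 6)*18 = (-6*(1 - 6*(-3)) + 6)*18 = (-6*(1 + 18) + 6)*18 = (-6*19 + 6)*18 = (-114 + 6)*18 = -108*18 = -1944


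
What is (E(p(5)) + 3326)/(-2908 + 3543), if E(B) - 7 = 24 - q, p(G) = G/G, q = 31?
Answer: 3326/635 ≈ 5.2378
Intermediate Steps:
p(G) = 1
E(B) = 0 (E(B) = 7 + (24 - 1*31) = 7 + (24 - 31) = 7 - 7 = 0)
(E(p(5)) + 3326)/(-2908 + 3543) = (0 + 3326)/(-2908 + 3543) = 3326/635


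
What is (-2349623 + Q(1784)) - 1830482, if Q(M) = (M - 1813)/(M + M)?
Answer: -14914614669/3568 ≈ -4.1801e+6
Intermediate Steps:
Q(M) = (-1813 + M)/(2*M) (Q(M) = (-1813 + M)/((2*M)) = (-1813 + M)*(1/(2*M)) = (-1813 + M)/(2*M))
(-2349623 + Q(1784)) - 1830482 = (-2349623 + (1/2)*(-1813 + 1784)/1784) - 1830482 = (-2349623 + (1/2)*(1/1784)*(-29)) - 1830482 = (-2349623 - 29/3568) - 1830482 = -8383454893/3568 - 1830482 = -14914614669/3568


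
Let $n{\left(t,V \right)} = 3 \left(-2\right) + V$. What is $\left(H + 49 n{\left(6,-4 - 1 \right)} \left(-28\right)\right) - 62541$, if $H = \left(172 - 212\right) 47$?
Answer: $-49329$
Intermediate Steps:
$H = -1880$ ($H = \left(-40\right) 47 = -1880$)
$n{\left(t,V \right)} = -6 + V$
$\left(H + 49 n{\left(6,-4 - 1 \right)} \left(-28\right)\right) - 62541 = \left(-1880 + 49 \left(-6 - 5\right) \left(-28\right)\right) - 62541 = \left(-1880 + 49 \left(-11\right) \left(-28\right)\right) - 62541 = \left(-1880 - -15092\right) - 62541 = \left(-1880 + 15092\right) - 62541 = 13212 - 62541 = -49329$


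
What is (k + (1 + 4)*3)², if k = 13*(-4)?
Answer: 1369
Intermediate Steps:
k = -52
(k + (1 + 4)*3)² = (-52 + (1 + 4)*3)² = (-52 + 5*3)² = (-52 + 15)² = (-37)² = 1369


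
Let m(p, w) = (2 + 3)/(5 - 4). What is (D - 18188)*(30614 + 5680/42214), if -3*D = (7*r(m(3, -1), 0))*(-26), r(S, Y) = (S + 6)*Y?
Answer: -11752586121144/21107 ≈ -5.5681e+8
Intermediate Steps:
m(p, w) = 5 (m(p, w) = 5/1 = 5*1 = 5)
r(S, Y) = Y*(6 + S) (r(S, Y) = (6 + S)*Y = Y*(6 + S))
D = 0 (D = -7*(0*(6 + 5))*(-26)/3 = -7*(0*11)*(-26)/3 = -7*0*(-26)/3 = -0*(-26) = -⅓*0 = 0)
(D - 18188)*(30614 + 5680/42214) = (0 - 18188)*(30614 + 5680/42214) = -18188*(30614 + 5680*(1/42214)) = -18188*(30614 + 2840/21107) = -18188*646172538/21107 = -11752586121144/21107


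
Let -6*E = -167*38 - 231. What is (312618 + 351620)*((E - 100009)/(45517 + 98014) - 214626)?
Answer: -61386717157605647/430593 ≈ -1.4256e+11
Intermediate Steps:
E = 6577/6 (E = -(-167*38 - 231)/6 = -(-6346 - 231)/6 = -1/6*(-6577) = 6577/6 ≈ 1096.2)
(312618 + 351620)*((E - 100009)/(45517 + 98014) - 214626) = (312618 + 351620)*((6577/6 - 100009)/(45517 + 98014) - 214626) = 664238*(-593477/6/143531 - 214626) = 664238*(-593477/6*1/143531 - 214626) = 664238*(-593477/861186 - 214626) = 664238*(-184833499913/861186) = -61386717157605647/430593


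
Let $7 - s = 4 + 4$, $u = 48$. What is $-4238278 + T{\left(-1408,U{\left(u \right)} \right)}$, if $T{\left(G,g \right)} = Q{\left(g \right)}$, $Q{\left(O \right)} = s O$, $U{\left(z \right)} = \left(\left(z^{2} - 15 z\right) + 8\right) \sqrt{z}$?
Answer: $-4238278 - 6368 \sqrt{3} \approx -4.2493 \cdot 10^{6}$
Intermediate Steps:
$U{\left(z \right)} = \sqrt{z} \left(8 + z^{2} - 15 z\right)$ ($U{\left(z \right)} = \left(8 + z^{2} - 15 z\right) \sqrt{z} = \sqrt{z} \left(8 + z^{2} - 15 z\right)$)
$s = -1$ ($s = 7 - \left(4 + 4\right) = 7 - 8 = -1$)
$Q{\left(O \right)} = - O$
$T{\left(G,g \right)} = - g$
$-4238278 + T{\left(-1408,U{\left(u \right)} \right)} = -4238278 - \sqrt{48} \left(8 + 48^{2} - 720\right) = -4238278 - 4 \sqrt{3} \left(8 + 2304 - 720\right) = -4238278 - 4 \sqrt{3} \cdot 1592 = -4238278 - 6368 \sqrt{3}$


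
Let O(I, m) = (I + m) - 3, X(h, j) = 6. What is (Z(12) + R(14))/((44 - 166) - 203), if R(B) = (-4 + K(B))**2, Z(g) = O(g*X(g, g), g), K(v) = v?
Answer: -181/325 ≈ -0.55692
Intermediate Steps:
O(I, m) = -3 + I + m
Z(g) = -3 + 7*g (Z(g) = -3 + g*6 + g = -3 + 6*g + g = -3 + 7*g)
R(B) = (-4 + B)**2
(Z(12) + R(14))/((44 - 166) - 203) = ((-3 + 7*12) + (-4 + 14)**2)/((44 - 166) - 203) = ((-3 + 84) + 10**2)/(-122 - 203) = (81 + 100)/(-325) = 181*(-1/325) = -181/325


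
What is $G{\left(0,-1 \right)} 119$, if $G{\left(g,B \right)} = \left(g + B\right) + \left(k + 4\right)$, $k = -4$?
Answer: $-119$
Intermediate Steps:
$G{\left(g,B \right)} = B + g$ ($G{\left(g,B \right)} = \left(g + B\right) + \left(-4 + 4\right) = \left(B + g\right) + 0 = B + g$)
$G{\left(0,-1 \right)} 119 = \left(-1 + 0\right) 119 = \left(-1\right) 119 = -119$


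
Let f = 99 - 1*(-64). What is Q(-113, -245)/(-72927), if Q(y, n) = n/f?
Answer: 245/11887101 ≈ 2.0611e-5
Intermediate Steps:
f = 163 (f = 99 + 64 = 163)
Q(y, n) = n/163
Q(-113, -245)/(-72927) = ((1/163)*(-245))/(-72927) = -245/163*(-1/72927) = 245/11887101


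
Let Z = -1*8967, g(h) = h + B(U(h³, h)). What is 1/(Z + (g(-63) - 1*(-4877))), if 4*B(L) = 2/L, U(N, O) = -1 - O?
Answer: -124/514971 ≈ -0.00024079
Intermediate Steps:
B(L) = 1/(2*L) (B(L) = (2/L)/4 = 1/(2*L))
g(h) = h + 1/(2*(-1 - h))
Z = -8967
1/(Z + (g(-63) - 1*(-4877))) = 1/(-8967 + ((-½ - 63*(1 - 63))/(1 - 63) - 1*(-4877))) = 1/(-8967 + ((-½ - 63*(-62))/(-62) + 4877)) = 1/(-8967 + (-(-½ + 3906)/62 + 4877)) = 1/(-8967 + (-1/62*7811/2 + 4877)) = 1/(-8967 + (-7811/124 + 4877)) = 1/(-8967 + 596937/124) = 1/(-514971/124) = -124/514971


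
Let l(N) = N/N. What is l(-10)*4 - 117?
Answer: -113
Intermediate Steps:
l(N) = 1
l(-10)*4 - 117 = 1*4 - 117 = 4 - 117 = -113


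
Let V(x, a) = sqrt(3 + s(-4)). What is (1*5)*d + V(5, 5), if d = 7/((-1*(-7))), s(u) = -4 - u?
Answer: 5 + sqrt(3) ≈ 6.7320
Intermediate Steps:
d = 1 (d = 7/7 = 7*(1/7) = 1)
V(x, a) = sqrt(3) (V(x, a) = sqrt(3 + (-4 - 1*(-4))) = sqrt(3 + (-4 + 4)) = sqrt(3 + 0) = sqrt(3))
(1*5)*d + V(5, 5) = (1*5)*1 + sqrt(3) = 5*1 + sqrt(3) = 5 + sqrt(3)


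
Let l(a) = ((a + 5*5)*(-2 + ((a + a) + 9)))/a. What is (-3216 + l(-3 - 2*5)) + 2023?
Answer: -15281/13 ≈ -1175.5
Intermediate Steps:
l(a) = (7 + 2*a)*(25 + a)/a (l(a) = ((a + 25)*(-2 + (2*a + 9)))/a = ((25 + a)*(-2 + (9 + 2*a)))/a = ((25 + a)*(7 + 2*a))/a = ((7 + 2*a)*(25 + a))/a = (7 + 2*a)*(25 + a)/a)
(-3216 + l(-3 - 2*5)) + 2023 = (-3216 + (57 + 2*(-3 - 2*5) + 175/(-3 - 2*5))) + 2023 = (-3216 + (57 + 2*(-3 - 10) + 175/(-3 - 10))) + 2023 = (-3216 + (57 + 2*(-13) + 175/(-13))) + 2023 = (-3216 + (57 - 26 + 175*(-1/13))) + 2023 = (-3216 + (57 - 26 - 175/13)) + 2023 = (-3216 + 228/13) + 2023 = -41580/13 + 2023 = -15281/13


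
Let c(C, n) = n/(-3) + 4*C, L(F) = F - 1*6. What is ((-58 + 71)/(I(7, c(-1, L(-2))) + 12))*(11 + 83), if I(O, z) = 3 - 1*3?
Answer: 611/6 ≈ 101.83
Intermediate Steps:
L(F) = -6 + F (L(F) = F - 6 = -6 + F)
c(C, n) = 4*C - n/3 (c(C, n) = n*(-⅓) + 4*C = -n/3 + 4*C = 4*C - n/3)
I(O, z) = 0 (I(O, z) = 3 - 3 = 0)
((-58 + 71)/(I(7, c(-1, L(-2))) + 12))*(11 + 83) = ((-58 + 71)/(0 + 12))*(11 + 83) = (13/12)*94 = 611/6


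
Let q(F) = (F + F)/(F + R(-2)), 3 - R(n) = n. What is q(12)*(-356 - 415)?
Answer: -18504/17 ≈ -1088.5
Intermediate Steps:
R(n) = 3 - n
q(F) = 2*F/(5 + F) (q(F) = (F + F)/(F + (3 - 1*(-2))) = (2*F)/(F + (3 + 2)) = (2*F)/(F + 5) = (2*F)/(5 + F) = 2*F/(5 + F))
q(12)*(-356 - 415) = (2*12/(5 + 12))*(-356 - 415) = (2*12/17)*(-771) = (2*12*(1/17))*(-771) = (24/17)*(-771) = -18504/17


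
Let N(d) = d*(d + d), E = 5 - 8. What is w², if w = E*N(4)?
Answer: 9216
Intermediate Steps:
E = -3
N(d) = 2*d² (N(d) = d*(2*d) = 2*d²)
w = -96 (w = -6*4² = -6*16 = -3*32 = -96)
w² = (-96)² = 9216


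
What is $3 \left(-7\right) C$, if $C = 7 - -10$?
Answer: $-357$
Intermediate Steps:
$C = 17$ ($C = 7 + 10 = 17$)
$3 \left(-7\right) C = 3 \left(-7\right) 17 = \left(-21\right) 17 = -357$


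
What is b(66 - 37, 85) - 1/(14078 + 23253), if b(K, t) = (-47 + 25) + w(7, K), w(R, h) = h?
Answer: 261316/37331 ≈ 7.0000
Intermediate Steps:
b(K, t) = -22 + K (b(K, t) = (-47 + 25) + K = -22 + K)
b(66 - 37, 85) - 1/(14078 + 23253) = (-22 + (66 - 37)) - 1/(14078 + 23253) = (-22 + 29) - 1/37331 = 7 - 1*1/37331 = 7 - 1/37331 = 261316/37331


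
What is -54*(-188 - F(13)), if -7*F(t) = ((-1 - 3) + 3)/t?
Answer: 923886/91 ≈ 10153.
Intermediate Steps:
F(t) = 1/(7*t) (F(t) = -((-1 - 3) + 3)/(7*t) = -(-4 + 3)/(7*t) = -(-1)/(7*t) = 1/(7*t))
-54*(-188 - F(13)) = -54*(-188 - 1/(7*13)) = -54*(-188 - 1*1/91) = -54*(-188 - 1/91) = -54*(-17109/91) = 923886/91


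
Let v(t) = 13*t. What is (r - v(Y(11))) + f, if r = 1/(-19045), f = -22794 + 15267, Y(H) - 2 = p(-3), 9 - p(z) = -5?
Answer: -147313076/19045 ≈ -7735.0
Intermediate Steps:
p(z) = 14 (p(z) = 9 - 1*(-5) = 9 + 5 = 14)
Y(H) = 16 (Y(H) = 2 + 14 = 16)
f = -7527
r = -1/19045 ≈ -5.2507e-5
(r - v(Y(11))) + f = (-1/19045 - 13*16) - 7527 = (-1/19045 - 1*208) - 7527 = (-1/19045 - 208) - 7527 = -3961361/19045 - 7527 = -147313076/19045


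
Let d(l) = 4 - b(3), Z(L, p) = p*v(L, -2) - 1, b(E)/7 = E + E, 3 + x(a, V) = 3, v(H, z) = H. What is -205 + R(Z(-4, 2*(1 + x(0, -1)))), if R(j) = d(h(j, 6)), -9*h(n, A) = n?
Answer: -243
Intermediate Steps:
x(a, V) = 0 (x(a, V) = -3 + 3 = 0)
b(E) = 14*E (b(E) = 7*(E + E) = 7*(2*E) = 14*E)
Z(L, p) = -1 + L*p (Z(L, p) = p*L - 1 = L*p - 1 = -1 + L*p)
h(n, A) = -n/9
d(l) = -38 (d(l) = 4 - 14*3 = 4 - 1*42 = 4 - 42 = -38)
R(j) = -38
-205 + R(Z(-4, 2*(1 + x(0, -1)))) = -205 - 38 = -243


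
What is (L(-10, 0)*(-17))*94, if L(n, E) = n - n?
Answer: 0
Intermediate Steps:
L(n, E) = 0
(L(-10, 0)*(-17))*94 = (0*(-17))*94 = 0*94 = 0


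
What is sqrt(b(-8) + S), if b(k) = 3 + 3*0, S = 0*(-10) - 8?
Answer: I*sqrt(5) ≈ 2.2361*I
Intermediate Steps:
S = -8 (S = 0 - 8 = -8)
b(k) = 3 (b(k) = 3 + 0 = 3)
sqrt(b(-8) + S) = sqrt(3 - 8) = sqrt(-5) = I*sqrt(5)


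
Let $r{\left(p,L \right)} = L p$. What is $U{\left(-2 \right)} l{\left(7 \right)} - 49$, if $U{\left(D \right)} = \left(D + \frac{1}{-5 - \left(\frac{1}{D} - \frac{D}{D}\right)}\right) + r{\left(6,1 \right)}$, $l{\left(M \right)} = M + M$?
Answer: $3$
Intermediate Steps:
$l{\left(M \right)} = 2 M$
$U{\left(D \right)} = 6 + D + \frac{1}{-4 - \frac{1}{D}}$ ($U{\left(D \right)} = \left(D + \frac{1}{-5 - \left(\frac{1}{D} - \frac{D}{D}\right)}\right) + 1 \cdot 6 = \left(D + \frac{1}{-5 + \left(1 - \frac{1}{D}\right)}\right) + 6 = \left(D + \frac{1}{-4 - \frac{1}{D}}\right) + 6 = 6 + D + \frac{1}{-4 - \frac{1}{D}}$)
$U{\left(-2 \right)} l{\left(7 \right)} - 49 = \frac{2 \left(3 + 2 \left(-2\right)^{2} + 12 \left(-2\right)\right)}{1 + 4 \left(-2\right)} 2 \cdot 7 - 49 = \frac{2 \left(3 + 2 \cdot 4 - 24\right)}{1 - 8} \cdot 14 - 49 = \frac{2 \left(3 + 8 - 24\right)}{-7} \cdot 14 - 49 = 2 \left(- \frac{1}{7}\right) \left(-13\right) 14 - 49 = \frac{26}{7} \cdot 14 - 49 = 52 - 49 = 3$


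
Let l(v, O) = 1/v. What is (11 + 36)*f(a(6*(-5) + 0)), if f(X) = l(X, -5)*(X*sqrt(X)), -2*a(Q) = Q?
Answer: 47*sqrt(15) ≈ 182.03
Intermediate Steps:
a(Q) = -Q/2
f(X) = sqrt(X) (f(X) = (X*sqrt(X))/X = X**(3/2)/X = sqrt(X))
(11 + 36)*f(a(6*(-5) + 0)) = (11 + 36)*sqrt(-(6*(-5) + 0)/2) = 47*sqrt(-(-30 + 0)/2) = 47*sqrt(-1/2*(-30)) = 47*sqrt(15)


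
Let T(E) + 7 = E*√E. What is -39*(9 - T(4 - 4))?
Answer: -624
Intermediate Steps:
T(E) = -7 + E^(3/2) (T(E) = -7 + E*√E = -7 + E^(3/2))
-39*(9 - T(4 - 4)) = -39*(9 - (-7 + (4 - 4)^(3/2))) = -39*(9 - (-7 + 0^(3/2))) = -39*(9 - (-7 + 0)) = -39*(9 - 1*(-7)) = -39*(9 + 7) = -39*16 = -624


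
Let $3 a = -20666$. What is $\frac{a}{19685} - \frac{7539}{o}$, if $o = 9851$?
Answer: $- \frac{648796411}{581750805} \approx -1.1152$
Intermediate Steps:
$a = - \frac{20666}{3}$ ($a = \frac{1}{3} \left(-20666\right) = - \frac{20666}{3} \approx -6888.7$)
$\frac{a}{19685} - \frac{7539}{o} = - \frac{20666}{3 \cdot 19685} - \frac{7539}{9851} = \left(- \frac{20666}{3}\right) \frac{1}{19685} - \frac{7539}{9851} = - \frac{20666}{59055} - \frac{7539}{9851} = - \frac{648796411}{581750805}$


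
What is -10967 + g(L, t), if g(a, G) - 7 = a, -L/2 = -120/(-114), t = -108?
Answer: -208280/19 ≈ -10962.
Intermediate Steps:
L = -40/19 (L = -(-240)/(-114) = -(-240)*(-1)/114 = -2*20/19 = -40/19 ≈ -2.1053)
g(a, G) = 7 + a
-10967 + g(L, t) = -10967 + (7 - 40/19) = -10967 + 93/19 = -208280/19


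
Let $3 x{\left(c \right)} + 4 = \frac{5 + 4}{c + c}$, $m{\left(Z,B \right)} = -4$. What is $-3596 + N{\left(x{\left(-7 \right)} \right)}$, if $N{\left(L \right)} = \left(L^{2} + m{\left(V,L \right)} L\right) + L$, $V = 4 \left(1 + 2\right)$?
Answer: $- \frac{6330929}{1764} \approx -3589.0$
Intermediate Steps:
$V = 12$ ($V = 4 \cdot 3 = 12$)
$x{\left(c \right)} = - \frac{4}{3} + \frac{3}{2 c}$ ($x{\left(c \right)} = - \frac{4}{3} + \frac{\left(5 + 4\right) \frac{1}{c + c}}{3} = - \frac{4}{3} + \frac{9 \frac{1}{2 c}}{3} = - \frac{4}{3} + \frac{\frac{9}{2} \frac{1}{c}}{3} = - \frac{4}{3} + \frac{3}{2 c}$)
$N{\left(L \right)} = L^{2} - 3 L$ ($N{\left(L \right)} = \left(L^{2} - 4 L\right) + L = L^{2} - 3 L$)
$-3596 + N{\left(x{\left(-7 \right)} \right)} = -3596 + \frac{9 - -56}{6 \left(-7\right)} \left(-3 + \frac{9 - -56}{6 \left(-7\right)}\right) = -3596 + \frac{1}{6} \left(- \frac{1}{7}\right) \left(9 + 56\right) \left(-3 + \frac{1}{6} \left(- \frac{1}{7}\right) \left(9 + 56\right)\right) = -3596 + \frac{1}{6} \left(- \frac{1}{7}\right) 65 \left(-3 + \frac{1}{6} \left(- \frac{1}{7}\right) 65\right) = -3596 - \frac{65 \left(-3 - \frac{65}{42}\right)}{42} = -3596 - - \frac{12415}{1764} = -3596 + \frac{12415}{1764} = - \frac{6330929}{1764}$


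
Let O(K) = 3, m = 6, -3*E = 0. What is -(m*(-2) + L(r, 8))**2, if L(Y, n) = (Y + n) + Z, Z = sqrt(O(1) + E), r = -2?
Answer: -39 + 12*sqrt(3) ≈ -18.215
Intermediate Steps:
E = 0 (E = -1/3*0 = 0)
Z = sqrt(3) (Z = sqrt(3 + 0) = sqrt(3) ≈ 1.7320)
L(Y, n) = Y + n + sqrt(3) (L(Y, n) = (Y + n) + sqrt(3) = Y + n + sqrt(3))
-(m*(-2) + L(r, 8))**2 = -(6*(-2) + (-2 + 8 + sqrt(3)))**2 = -(-12 + (6 + sqrt(3)))**2 = -(-6 + sqrt(3))**2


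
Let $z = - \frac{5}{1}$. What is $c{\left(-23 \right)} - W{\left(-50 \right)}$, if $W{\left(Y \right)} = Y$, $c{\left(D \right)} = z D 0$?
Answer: $50$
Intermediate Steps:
$z = -5$ ($z = \left(-5\right) 1 = -5$)
$c{\left(D \right)} = 0$ ($c{\left(D \right)} = - 5 D 0 = 0$)
$c{\left(-23 \right)} - W{\left(-50 \right)} = 0 - -50 = 0 + 50 = 50$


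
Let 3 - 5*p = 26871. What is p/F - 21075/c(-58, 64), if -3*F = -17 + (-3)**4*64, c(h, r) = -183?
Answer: 186407719/1575935 ≈ 118.28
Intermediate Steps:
p = -26868/5 (p = 3/5 - 1/5*26871 = 3/5 - 26871/5 = -26868/5 ≈ -5373.6)
F = -5167/3 (F = -(-17 + (-3)**4*64)/3 = -(-17 + 81*64)/3 = -(-17 + 5184)/3 = -1/3*5167 = -5167/3 ≈ -1722.3)
p/F - 21075/c(-58, 64) = -26868/(5*(-5167/3)) - 21075/(-183) = -26868/5*(-3/5167) - 21075*(-1/183) = 80604/25835 + 7025/61 = 186407719/1575935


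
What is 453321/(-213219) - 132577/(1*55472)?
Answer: -5934950875/1314187152 ≈ -4.5161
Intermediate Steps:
453321/(-213219) - 132577/(1*55472) = 453321*(-1/213219) - 132577/55472 = -50369/23691 - 132577*1/55472 = -50369/23691 - 132577/55472 = -5934950875/1314187152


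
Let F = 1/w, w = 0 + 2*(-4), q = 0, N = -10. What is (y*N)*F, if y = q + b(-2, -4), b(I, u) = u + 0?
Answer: -5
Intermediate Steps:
b(I, u) = u
w = -8 (w = 0 - 8 = -8)
y = -4 (y = 0 - 4 = -4)
F = -⅛ (F = 1/(-8) = -⅛ ≈ -0.12500)
(y*N)*F = -4*(-10)*(-⅛) = 40*(-⅛) = -5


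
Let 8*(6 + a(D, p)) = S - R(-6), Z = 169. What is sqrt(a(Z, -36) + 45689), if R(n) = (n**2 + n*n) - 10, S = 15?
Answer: sqrt(730834)/4 ≈ 213.72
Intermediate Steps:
R(n) = -10 + 2*n**2 (R(n) = (n**2 + n**2) - 10 = 2*n**2 - 10 = -10 + 2*n**2)
a(D, p) = -95/8 (a(D, p) = -6 + (15 - (-10 + 2*(-6)**2))/8 = -6 + (15 - (-10 + 2*36))/8 = -6 + (15 - (-10 + 72))/8 = -6 + (15 - 1*62)/8 = -6 + (15 - 62)/8 = -6 + (1/8)*(-47) = -6 - 47/8 = -95/8)
sqrt(a(Z, -36) + 45689) = sqrt(-95/8 + 45689) = sqrt(365417/8) = sqrt(730834)/4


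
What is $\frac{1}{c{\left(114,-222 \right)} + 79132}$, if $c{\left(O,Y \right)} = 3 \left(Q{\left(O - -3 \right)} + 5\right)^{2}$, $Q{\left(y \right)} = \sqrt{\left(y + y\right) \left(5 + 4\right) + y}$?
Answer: $\frac{21469}{1843171669} - \frac{45 \sqrt{247}}{3686343338} \approx 1.1456 \cdot 10^{-5}$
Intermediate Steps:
$Q{\left(y \right)} = \sqrt{19} \sqrt{y}$ ($Q{\left(y \right)} = \sqrt{2 y 9 + y} = \sqrt{18 y + y} = \sqrt{19 y} = \sqrt{19} \sqrt{y}$)
$c{\left(O,Y \right)} = 3 \left(5 + \sqrt{19} \sqrt{3 + O}\right)^{2}$ ($c{\left(O,Y \right)} = 3 \left(\sqrt{19} \sqrt{O - -3} + 5\right)^{2} = 3 \left(\sqrt{19} \sqrt{O + 3} + 5\right)^{2} = 3 \left(\sqrt{19} \sqrt{3 + O} + 5\right)^{2} = 3 \left(5 + \sqrt{19} \sqrt{3 + O}\right)^{2}$)
$\frac{1}{c{\left(114,-222 \right)} + 79132} = \frac{1}{3 \left(5 + \sqrt{19} \sqrt{3 + 114}\right)^{2} + 79132} = \frac{1}{3 \left(5 + \sqrt{19} \sqrt{117}\right)^{2} + 79132} = \frac{1}{3 \left(5 + \sqrt{19} \cdot 3 \sqrt{13}\right)^{2} + 79132} = \frac{1}{3 \left(5 + 3 \sqrt{247}\right)^{2} + 79132} = \frac{1}{79132 + 3 \left(5 + 3 \sqrt{247}\right)^{2}}$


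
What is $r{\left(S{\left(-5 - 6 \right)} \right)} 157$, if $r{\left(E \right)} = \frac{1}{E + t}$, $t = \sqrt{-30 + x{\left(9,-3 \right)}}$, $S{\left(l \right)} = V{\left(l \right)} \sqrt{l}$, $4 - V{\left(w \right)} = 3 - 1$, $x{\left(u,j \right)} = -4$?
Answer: $- \frac{157 i}{\sqrt{34} + 2 \sqrt{11}} \approx - 12.596 i$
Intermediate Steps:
$V{\left(w \right)} = 2$ ($V{\left(w \right)} = 4 - \left(3 - 1\right) = 4 - 2 = 2$)
$S{\left(l \right)} = 2 \sqrt{l}$
$t = i \sqrt{34}$ ($t = \sqrt{-30 - 4} = \sqrt{-34} = i \sqrt{34} \approx 5.8309 i$)
$r{\left(E \right)} = \frac{1}{E + i \sqrt{34}}$
$r{\left(S{\left(-5 - 6 \right)} \right)} 157 = \frac{1}{2 \sqrt{-5 - 6} + i \sqrt{34}} \cdot 157 = \frac{1}{2 \sqrt{-11} + i \sqrt{34}} \cdot 157 = \frac{1}{2 i \sqrt{11} + i \sqrt{34}} \cdot 157 = \frac{1}{i \sqrt{34} + 2 i \sqrt{11}} \cdot 157 = \frac{157}{i \sqrt{34} + 2 i \sqrt{11}}$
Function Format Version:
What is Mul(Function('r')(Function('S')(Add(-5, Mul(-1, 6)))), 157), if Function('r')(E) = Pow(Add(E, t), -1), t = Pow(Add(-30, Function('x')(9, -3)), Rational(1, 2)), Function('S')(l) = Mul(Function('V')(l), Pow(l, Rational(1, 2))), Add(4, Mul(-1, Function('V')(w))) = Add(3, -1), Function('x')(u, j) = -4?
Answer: Mul(-157, I, Pow(Add(Pow(34, Rational(1, 2)), Mul(2, Pow(11, Rational(1, 2)))), -1)) ≈ Mul(-12.596, I)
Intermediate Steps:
Function('V')(w) = 2 (Function('V')(w) = Add(4, Mul(-1, Add(3, -1))) = Add(4, Mul(-1, 2)) = Add(4, -2) = 2)
Function('S')(l) = Mul(2, Pow(l, Rational(1, 2)))
t = Mul(I, Pow(34, Rational(1, 2))) (t = Pow(Add(-30, -4), Rational(1, 2)) = Pow(-34, Rational(1, 2)) = Mul(I, Pow(34, Rational(1, 2))) ≈ Mul(5.8309, I))
Function('r')(E) = Pow(Add(E, Mul(I, Pow(34, Rational(1, 2)))), -1)
Mul(Function('r')(Function('S')(Add(-5, Mul(-1, 6)))), 157) = Mul(Pow(Add(Mul(2, Pow(Add(-5, Mul(-1, 6)), Rational(1, 2))), Mul(I, Pow(34, Rational(1, 2)))), -1), 157) = Mul(Pow(Add(Mul(2, Pow(Add(-5, -6), Rational(1, 2))), Mul(I, Pow(34, Rational(1, 2)))), -1), 157) = Mul(Pow(Add(Mul(2, Pow(-11, Rational(1, 2))), Mul(I, Pow(34, Rational(1, 2)))), -1), 157) = Mul(Pow(Add(Mul(2, Mul(I, Pow(11, Rational(1, 2)))), Mul(I, Pow(34, Rational(1, 2)))), -1), 157) = Mul(Pow(Add(Mul(2, I, Pow(11, Rational(1, 2))), Mul(I, Pow(34, Rational(1, 2)))), -1), 157) = Mul(Pow(Add(Mul(I, Pow(34, Rational(1, 2))), Mul(2, I, Pow(11, Rational(1, 2)))), -1), 157) = Mul(157, Pow(Add(Mul(I, Pow(34, Rational(1, 2))), Mul(2, I, Pow(11, Rational(1, 2)))), -1))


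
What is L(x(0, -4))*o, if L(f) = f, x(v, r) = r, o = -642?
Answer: 2568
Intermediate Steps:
L(x(0, -4))*o = -4*(-642) = 2568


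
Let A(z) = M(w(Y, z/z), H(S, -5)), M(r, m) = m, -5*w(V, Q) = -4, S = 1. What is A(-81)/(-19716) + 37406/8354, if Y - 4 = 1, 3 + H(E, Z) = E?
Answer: 184378351/41176866 ≈ 4.4777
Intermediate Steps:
H(E, Z) = -3 + E
Y = 5 (Y = 4 + 1 = 5)
w(V, Q) = ⅘ (w(V, Q) = -⅕*(-4) = ⅘)
A(z) = -2 (A(z) = -3 + 1 = -2)
A(-81)/(-19716) + 37406/8354 = -2/(-19716) + 37406/8354 = -2*(-1/19716) + 37406*(1/8354) = 1/9858 + 18703/4177 = 184378351/41176866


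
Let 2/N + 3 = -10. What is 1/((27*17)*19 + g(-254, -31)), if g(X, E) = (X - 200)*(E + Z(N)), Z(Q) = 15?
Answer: 1/15985 ≈ 6.2559e-5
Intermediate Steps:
N = -2/13 (N = 2/(-3 - 10) = 2/(-13) = 2*(-1/13) = -2/13 ≈ -0.15385)
g(X, E) = (-200 + X)*(15 + E) (g(X, E) = (X - 200)*(E + 15) = (-200 + X)*(15 + E))
1/((27*17)*19 + g(-254, -31)) = 1/((27*17)*19 + (-3000 - 200*(-31) + 15*(-254) - 31*(-254))) = 1/(459*19 + (-3000 + 6200 - 3810 + 7874)) = 1/(8721 + 7264) = 1/15985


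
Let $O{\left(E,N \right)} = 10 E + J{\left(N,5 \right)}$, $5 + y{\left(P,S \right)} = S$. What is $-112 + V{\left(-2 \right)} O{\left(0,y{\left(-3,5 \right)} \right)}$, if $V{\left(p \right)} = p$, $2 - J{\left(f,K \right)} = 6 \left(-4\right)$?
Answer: $-164$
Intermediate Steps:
$J{\left(f,K \right)} = 26$ ($J{\left(f,K \right)} = 2 - 6 \left(-4\right) = 2 - -24 = 2 + 24 = 26$)
$y{\left(P,S \right)} = -5 + S$
$O{\left(E,N \right)} = 26 + 10 E$ ($O{\left(E,N \right)} = 10 E + 26 = 26 + 10 E$)
$-112 + V{\left(-2 \right)} O{\left(0,y{\left(-3,5 \right)} \right)} = -112 - 2 \left(26 + 10 \cdot 0\right) = -112 - 2 \left(26 + 0\right) = -112 - 52 = -164$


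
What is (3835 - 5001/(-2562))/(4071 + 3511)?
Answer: 3276757/6475028 ≈ 0.50606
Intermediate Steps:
(3835 - 5001/(-2562))/(4071 + 3511) = (3835 - 5001*(-1/2562))/7582 = (3835 + 1667/854)*(1/7582) = (3276757/854)*(1/7582) = 3276757/6475028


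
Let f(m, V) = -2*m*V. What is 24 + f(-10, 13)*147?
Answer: 38244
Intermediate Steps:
f(m, V) = -2*V*m
24 + f(-10, 13)*147 = 24 - 2*13*(-10)*147 = 24 + 260*147 = 24 + 38220 = 38244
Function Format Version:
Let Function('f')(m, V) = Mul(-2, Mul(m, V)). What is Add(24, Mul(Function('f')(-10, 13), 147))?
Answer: 38244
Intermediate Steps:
Function('f')(m, V) = Mul(-2, V, m) (Function('f')(m, V) = Mul(-2, Mul(V, m)) = Mul(-2, V, m))
Add(24, Mul(Function('f')(-10, 13), 147)) = Add(24, Mul(Mul(-2, 13, -10), 147)) = Add(24, Mul(260, 147)) = Add(24, 38220) = 38244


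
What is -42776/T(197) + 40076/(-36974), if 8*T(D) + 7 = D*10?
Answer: -6365733890/36289981 ≈ -175.41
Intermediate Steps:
T(D) = -7/8 + 5*D/4 (T(D) = -7/8 + (D*10)/8 = -7/8 + (10*D)/8 = -7/8 + 5*D/4)
-42776/T(197) + 40076/(-36974) = -42776/(-7/8 + (5/4)*197) + 40076/(-36974) = -42776/(-7/8 + 985/4) + 40076*(-1/36974) = -42776/1963/8 - 20038/18487 = -42776*8/1963 - 20038/18487 = -342208/1963 - 20038/18487 = -6365733890/36289981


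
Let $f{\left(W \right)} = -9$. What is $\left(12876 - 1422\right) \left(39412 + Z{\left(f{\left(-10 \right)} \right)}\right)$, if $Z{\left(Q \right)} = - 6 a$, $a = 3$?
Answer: $451218876$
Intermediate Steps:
$Z{\left(Q \right)} = -18$ ($Z{\left(Q \right)} = \left(-6\right) 3 = -18$)
$\left(12876 - 1422\right) \left(39412 + Z{\left(f{\left(-10 \right)} \right)}\right) = \left(12876 - 1422\right) \left(39412 - 18\right) = 11454 \cdot 39394 = 451218876$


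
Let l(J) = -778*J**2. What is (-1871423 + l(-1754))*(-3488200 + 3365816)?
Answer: 293158740196464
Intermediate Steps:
(-1871423 + l(-1754))*(-3488200 + 3365816) = (-1871423 - 778*(-1754)**2)*(-3488200 + 3365816) = (-1871423 - 778*3076516)*(-122384) = (-1871423 - 2393529448)*(-122384) = -2395400871*(-122384) = 293158740196464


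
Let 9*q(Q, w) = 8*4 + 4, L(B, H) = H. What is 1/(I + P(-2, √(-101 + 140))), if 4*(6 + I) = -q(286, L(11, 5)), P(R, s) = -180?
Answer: -1/187 ≈ -0.0053476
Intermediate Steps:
q(Q, w) = 4 (q(Q, w) = (8*4 + 4)/9 = (32 + 4)/9 = (⅑)*36 = 4)
I = -7 (I = -6 + (-1*4)/4 = -6 + (¼)*(-4) = -6 - 1 = -7)
1/(I + P(-2, √(-101 + 140))) = 1/(-7 - 180) = 1/(-187) = -1/187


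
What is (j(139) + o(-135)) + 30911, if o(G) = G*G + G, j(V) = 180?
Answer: 49181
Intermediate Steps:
o(G) = G + G² (o(G) = G² + G = G + G²)
(j(139) + o(-135)) + 30911 = (180 - 135*(1 - 135)) + 30911 = (180 - 135*(-134)) + 30911 = (180 + 18090) + 30911 = 18270 + 30911 = 49181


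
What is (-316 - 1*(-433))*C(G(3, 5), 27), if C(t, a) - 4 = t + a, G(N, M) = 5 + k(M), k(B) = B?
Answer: 4797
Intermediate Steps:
G(N, M) = 5 + M
C(t, a) = 4 + a + t (C(t, a) = 4 + (t + a) = 4 + (a + t) = 4 + a + t)
(-316 - 1*(-433))*C(G(3, 5), 27) = (-316 - 1*(-433))*(4 + 27 + (5 + 5)) = (-316 + 433)*(4 + 27 + 10) = 117*41 = 4797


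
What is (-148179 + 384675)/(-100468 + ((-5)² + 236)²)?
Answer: -236496/32347 ≈ -7.3112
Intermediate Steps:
(-148179 + 384675)/(-100468 + ((-5)² + 236)²) = 236496/(-100468 + (25 + 236)²) = 236496/(-100468 + 261²) = 236496/(-100468 + 68121) = 236496/(-32347) = 236496*(-1/32347) = -236496/32347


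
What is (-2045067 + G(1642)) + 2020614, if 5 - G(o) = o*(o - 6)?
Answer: -2710760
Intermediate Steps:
G(o) = 5 - o*(-6 + o) (G(o) = 5 - o*(o - 6) = 5 - o*(-6 + o))
(-2045067 + G(1642)) + 2020614 = (-2045067 + (5 - 1*1642² + 6*1642)) + 2020614 = (-2045067 + (5 - 1*2696164 + 9852)) + 2020614 = (-2045067 + (5 - 2696164 + 9852)) + 2020614 = (-2045067 - 2686307) + 2020614 = -4731374 + 2020614 = -2710760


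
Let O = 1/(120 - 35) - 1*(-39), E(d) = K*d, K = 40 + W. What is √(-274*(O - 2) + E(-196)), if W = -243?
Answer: 2*√53549490/85 ≈ 172.18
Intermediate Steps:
K = -203 (K = 40 - 243 = -203)
E(d) = -203*d
O = 3316/85 (O = 1/85 + 39 = 3316/85 ≈ 39.012)
√(-274*(O - 2) + E(-196)) = √(-274*(3316/85 - 2) - 203*(-196)) = √(-274*3146/85 + 39788) = √(-862004/85 + 39788) = √(2519976/85) = 2*√53549490/85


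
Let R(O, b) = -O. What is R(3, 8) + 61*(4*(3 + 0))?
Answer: 729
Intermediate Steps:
R(3, 8) + 61*(4*(3 + 0)) = -1*3 + 61*(4*(3 + 0)) = -3 + 61*(4*3) = -3 + 61*12 = -3 + 732 = 729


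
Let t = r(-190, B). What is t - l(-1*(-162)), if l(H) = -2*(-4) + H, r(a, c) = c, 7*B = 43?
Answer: -1147/7 ≈ -163.86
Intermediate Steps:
B = 43/7 (B = (⅐)*43 = 43/7 ≈ 6.1429)
l(H) = 8 + H
t = 43/7 ≈ 6.1429
t - l(-1*(-162)) = 43/7 - (8 - 1*(-162)) = 43/7 - (8 + 162) = 43/7 - 1*170 = 43/7 - 170 = -1147/7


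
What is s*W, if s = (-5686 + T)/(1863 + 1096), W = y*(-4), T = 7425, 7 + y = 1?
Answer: 41736/2959 ≈ 14.105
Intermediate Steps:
y = -6 (y = -7 + 1 = -6)
W = 24 (W = -6*(-4) = 24)
s = 1739/2959 (s = (-5686 + 7425)/(1863 + 1096) = 1739/2959 ≈ 0.58770)
s*W = (1739/2959)*24 = 41736/2959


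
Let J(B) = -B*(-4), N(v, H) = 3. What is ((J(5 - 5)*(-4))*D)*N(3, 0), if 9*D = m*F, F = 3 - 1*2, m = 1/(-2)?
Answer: 0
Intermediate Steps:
m = -½ ≈ -0.50000
F = 1 (F = 3 - 2 = 1)
D = -1/18 (D = (-½*1)/9 = (⅑)*(-½) = -1/18 ≈ -0.055556)
J(B) = 4*B (J(B) = -(-4)*B = 4*B)
((J(5 - 5)*(-4))*D)*N(3, 0) = (((4*(5 - 5))*(-4))*(-1/18))*3 = (((4*0)*(-4))*(-1/18))*3 = ((0*(-4))*(-1/18))*3 = (0*(-1/18))*3 = 0*3 = 0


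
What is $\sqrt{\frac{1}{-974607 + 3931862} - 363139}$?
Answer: $\frac{2 i \sqrt{793945061163221555}}{2957255} \approx 602.61 i$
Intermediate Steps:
$\sqrt{\frac{1}{-974607 + 3931862} - 363139} = \sqrt{\frac{1}{2957255} - 363139} = \sqrt{- \frac{1073894623444}{2957255}} = \frac{2 i \sqrt{793945061163221555}}{2957255}$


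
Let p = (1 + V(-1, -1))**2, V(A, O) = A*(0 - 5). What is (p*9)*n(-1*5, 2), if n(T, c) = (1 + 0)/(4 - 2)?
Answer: 162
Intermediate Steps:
V(A, O) = -5*A (V(A, O) = A*(-5) = -5*A)
p = 36 (p = (1 - 5*(-1))**2 = (1 + 5)**2 = 6**2 = 36)
n(T, c) = 1/2
(p*9)*n(-1*5, 2) = (36*9)*(1/2) = 324*(1/2) = 162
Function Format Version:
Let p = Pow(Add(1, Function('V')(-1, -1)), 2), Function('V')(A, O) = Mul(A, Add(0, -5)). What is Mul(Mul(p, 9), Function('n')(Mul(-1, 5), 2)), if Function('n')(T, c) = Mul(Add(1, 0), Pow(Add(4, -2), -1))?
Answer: 162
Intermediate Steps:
Function('V')(A, O) = Mul(-5, A) (Function('V')(A, O) = Mul(A, -5) = Mul(-5, A))
p = 36 (p = Pow(Add(1, Mul(-5, -1)), 2) = Pow(Add(1, 5), 2) = Pow(6, 2) = 36)
Function('n')(T, c) = Rational(1, 2) (Function('n')(T, c) = Mul(1, Pow(2, -1)) = Mul(1, Rational(1, 2)) = Rational(1, 2))
Mul(Mul(p, 9), Function('n')(Mul(-1, 5), 2)) = Mul(Mul(36, 9), Rational(1, 2)) = Mul(324, Rational(1, 2)) = 162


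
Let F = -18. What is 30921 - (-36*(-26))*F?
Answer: 47769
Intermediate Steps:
30921 - (-36*(-26))*F = 30921 - (-36*(-26))*(-18) = 30921 - 936*(-18) = 30921 - 1*(-16848) = 30921 + 16848 = 47769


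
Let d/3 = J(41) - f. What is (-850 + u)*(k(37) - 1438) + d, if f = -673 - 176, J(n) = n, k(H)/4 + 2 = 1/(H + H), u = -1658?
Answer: 134276790/37 ≈ 3.6291e+6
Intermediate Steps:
k(H) = -8 + 2/H (k(H) = -8 + 4/(H + H) = -8 + 4/((2*H)) = -8 + 4*(1/(2*H)) = -8 + 2/H)
f = -849
d = 2670 (d = 3*(41 - 1*(-849)) = 3*(41 + 849) = 3*890 = 2670)
(-850 + u)*(k(37) - 1438) + d = (-850 - 1658)*((-8 + 2/37) - 1438) + 2670 = -2508*((-8 + 2*(1/37)) - 1438) + 2670 = -2508*((-8 + 2/37) - 1438) + 2670 = -2508*(-294/37 - 1438) + 2670 = -2508*(-53500/37) + 2670 = 134178000/37 + 2670 = 134276790/37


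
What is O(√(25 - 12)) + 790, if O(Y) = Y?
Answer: 790 + √13 ≈ 793.61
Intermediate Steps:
O(√(25 - 12)) + 790 = √(25 - 12) + 790 = √13 + 790 = 790 + √13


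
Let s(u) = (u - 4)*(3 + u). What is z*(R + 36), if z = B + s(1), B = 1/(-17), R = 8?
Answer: -9020/17 ≈ -530.59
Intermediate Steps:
s(u) = (-4 + u)*(3 + u)
B = -1/17 ≈ -0.058824
z = -205/17 (z = -1/17 + (-12 + 1² - 1*1) = -1/17 + (-12 + 1 - 1) = -1/17 - 12 = -205/17 ≈ -12.059)
z*(R + 36) = -205*(8 + 36)/17 = -205/17*44 = -9020/17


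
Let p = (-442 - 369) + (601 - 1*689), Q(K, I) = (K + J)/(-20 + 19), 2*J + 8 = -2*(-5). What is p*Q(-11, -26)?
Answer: -8990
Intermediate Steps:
J = 1 (J = -4 + (-2*(-5))/2 = -4 + (½)*10 = -4 + 5 = 1)
Q(K, I) = -1 - K (Q(K, I) = (K + 1)/(-20 + 19) = (1 + K)/(-1) = (1 + K)*(-1) = -1 - K)
p = -899 (p = -811 + (601 - 689) = -811 - 88 = -899)
p*Q(-11, -26) = -899*(-1 - 1*(-11)) = -899*(-1 + 11) = -899*10 = -8990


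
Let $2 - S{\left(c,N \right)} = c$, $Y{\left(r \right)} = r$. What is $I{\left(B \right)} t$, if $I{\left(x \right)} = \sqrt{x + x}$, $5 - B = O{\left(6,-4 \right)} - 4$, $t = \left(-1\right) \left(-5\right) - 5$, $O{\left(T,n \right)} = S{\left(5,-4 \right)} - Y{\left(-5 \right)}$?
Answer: $0$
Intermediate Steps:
$S{\left(c,N \right)} = 2 - c$
$O{\left(T,n \right)} = 2$ ($O{\left(T,n \right)} = \left(2 - 5\right) - -5 = \left(2 - 5\right) + 5 = -3 + 5 = 2$)
$t = 0$ ($t = 5 - 5 = 0$)
$B = 7$ ($B = 5 - \left(2 - 4\right) = 5 - -2 = 5 + 2 = 7$)
$I{\left(x \right)} = \sqrt{2} \sqrt{x}$ ($I{\left(x \right)} = \sqrt{2 x} = \sqrt{2} \sqrt{x}$)
$I{\left(B \right)} t = \sqrt{2} \sqrt{7} \cdot 0 = \sqrt{14} \cdot 0 = 0$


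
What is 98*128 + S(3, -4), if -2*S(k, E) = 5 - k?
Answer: 12543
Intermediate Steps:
S(k, E) = -5/2 + k/2 (S(k, E) = -(5 - k)/2 = -5/2 + k/2)
98*128 + S(3, -4) = 98*128 + (-5/2 + (½)*3) = 12544 + (-5/2 + 3/2) = 12544 - 1 = 12543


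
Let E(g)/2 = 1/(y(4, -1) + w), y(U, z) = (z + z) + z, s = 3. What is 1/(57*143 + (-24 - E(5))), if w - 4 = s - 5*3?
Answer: 11/89399 ≈ 0.00012304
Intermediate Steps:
y(U, z) = 3*z (y(U, z) = 2*z + z = 3*z)
w = -8 (w = 4 + (3 - 5*3) = 4 + (3 - 15) = 4 - 12 = -8)
E(g) = -2/11 (E(g) = 2/(3*(-1) - 8) = 2/(-3 - 8) = 2/(-11) = 2*(-1/11) = -2/11)
1/(57*143 + (-24 - E(5))) = 1/(57*143 + (-24 - 1*(-2/11))) = 1/(8151 + (-24 + 2/11)) = 1/(8151 - 262/11) = 1/(89399/11) = 11/89399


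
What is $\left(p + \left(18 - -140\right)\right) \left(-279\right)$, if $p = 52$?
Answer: $-58590$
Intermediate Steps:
$\left(p + \left(18 - -140\right)\right) \left(-279\right) = \left(52 + \left(18 - -140\right)\right) \left(-279\right) = \left(52 + \left(18 + 140\right)\right) \left(-279\right) = \left(52 + 158\right) \left(-279\right) = 210 \left(-279\right) = -58590$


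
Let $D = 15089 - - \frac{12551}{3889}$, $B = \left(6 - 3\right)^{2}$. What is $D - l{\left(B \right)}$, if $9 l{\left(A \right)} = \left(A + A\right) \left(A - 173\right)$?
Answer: $\frac{59969264}{3889} \approx 15420.0$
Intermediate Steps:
$B = 9$ ($B = 3^{2} = 9$)
$D = \frac{58693672}{3889}$ ($D = 15089 - \left(-12551\right) \frac{1}{3889} = 15089 - - \frac{12551}{3889} = 15089 + \frac{12551}{3889} = \frac{58693672}{3889} \approx 15092.0$)
$l{\left(A \right)} = \frac{2 A \left(-173 + A\right)}{9}$ ($l{\left(A \right)} = \frac{\left(A + A\right) \left(A - 173\right)}{9} = \frac{2 A \left(-173 + A\right)}{9}$)
$D - l{\left(B \right)} = \frac{58693672}{3889} - \frac{2}{9} \cdot 9 \left(-173 + 9\right) = \frac{58693672}{3889} - \frac{2}{9} \cdot 9 \left(-164\right) = \frac{58693672}{3889} - -328 = \frac{58693672}{3889} + 328 = \frac{59969264}{3889}$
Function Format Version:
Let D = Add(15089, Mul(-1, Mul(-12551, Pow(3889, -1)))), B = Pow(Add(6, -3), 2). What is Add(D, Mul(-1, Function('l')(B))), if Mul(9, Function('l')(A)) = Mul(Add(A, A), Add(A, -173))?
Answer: Rational(59969264, 3889) ≈ 15420.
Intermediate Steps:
B = 9 (B = Pow(3, 2) = 9)
D = Rational(58693672, 3889) (D = Add(15089, Mul(-1, Mul(-12551, Rational(1, 3889)))) = Add(15089, Mul(-1, Rational(-12551, 3889))) = Add(15089, Rational(12551, 3889)) = Rational(58693672, 3889) ≈ 15092.)
Function('l')(A) = Mul(Rational(2, 9), A, Add(-173, A)) (Function('l')(A) = Mul(Rational(1, 9), Mul(Add(A, A), Add(A, -173))) = Mul(Rational(1, 9), Mul(Mul(2, A), Add(-173, A))) = Mul(Rational(1, 9), Mul(2, A, Add(-173, A))) = Mul(Rational(2, 9), A, Add(-173, A)))
Add(D, Mul(-1, Function('l')(B))) = Add(Rational(58693672, 3889), Mul(-1, Mul(Rational(2, 9), 9, Add(-173, 9)))) = Add(Rational(58693672, 3889), Mul(-1, Mul(Rational(2, 9), 9, -164))) = Add(Rational(58693672, 3889), Mul(-1, -328)) = Add(Rational(58693672, 3889), 328) = Rational(59969264, 3889)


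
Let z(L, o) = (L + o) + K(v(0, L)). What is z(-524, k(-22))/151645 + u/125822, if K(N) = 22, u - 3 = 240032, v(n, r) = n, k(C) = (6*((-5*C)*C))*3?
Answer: 30856138611/19080277190 ≈ 1.6172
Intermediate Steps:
k(C) = -90*C² (k(C) = (6*(-5*C²))*3 = -30*C²*3 = -90*C²)
u = 240035 (u = 3 + 240032 = 240035)
z(L, o) = 22 + L + o (z(L, o) = (L + o) + 22 = 22 + L + o)
z(-524, k(-22))/151645 + u/125822 = (22 - 524 - 90*(-22)²)/151645 + 240035/125822 = (22 - 524 - 90*484)*(1/151645) + 240035*(1/125822) = (22 - 524 - 43560)*(1/151645) + 240035/125822 = -44062*1/151645 + 240035/125822 = -44062/151645 + 240035/125822 = 30856138611/19080277190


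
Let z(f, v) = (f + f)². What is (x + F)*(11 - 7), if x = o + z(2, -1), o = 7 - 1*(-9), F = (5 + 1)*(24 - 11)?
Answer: 440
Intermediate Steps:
z(f, v) = 4*f² (z(f, v) = (2*f)² = 4*f²)
F = 78 (F = 6*13 = 78)
o = 16 (o = 7 + 9 = 16)
x = 32 (x = 16 + 4*2² = 16 + 4*4 = 16 + 16 = 32)
(x + F)*(11 - 7) = (32 + 78)*(11 - 7) = 110*4 = 440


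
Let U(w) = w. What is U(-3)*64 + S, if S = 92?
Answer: -100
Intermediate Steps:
U(-3)*64 + S = -3*64 + 92 = -192 + 92 = -100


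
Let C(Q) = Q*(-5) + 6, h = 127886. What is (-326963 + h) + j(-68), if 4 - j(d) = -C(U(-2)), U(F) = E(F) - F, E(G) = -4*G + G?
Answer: -199107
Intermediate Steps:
E(G) = -3*G
U(F) = -4*F (U(F) = -3*F - F = -4*F)
C(Q) = 6 - 5*Q (C(Q) = -5*Q + 6 = 6 - 5*Q)
j(d) = -30 (j(d) = 4 - (-1)*(6 - (-20)*(-2)) = 4 - (-1)*(6 - 5*8) = 4 - (-1)*(6 - 40) = 4 - (-1)*(-34) = 4 - 1*34 = 4 - 34 = -30)
(-326963 + h) + j(-68) = (-326963 + 127886) - 30 = -199077 - 30 = -199107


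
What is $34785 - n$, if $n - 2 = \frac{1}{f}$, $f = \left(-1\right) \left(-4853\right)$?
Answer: $\frac{168801898}{4853} \approx 34783.0$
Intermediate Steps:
$f = 4853$
$n = \frac{9707}{4853}$ ($n = 2 + \frac{1}{4853} = \frac{9707}{4853} \approx 2.0002$)
$34785 - n = 34785 - \frac{9707}{4853} = \frac{168801898}{4853}$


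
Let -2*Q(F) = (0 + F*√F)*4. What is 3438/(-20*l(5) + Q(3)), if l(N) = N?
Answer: -85950/2473 + 5157*√3/2473 ≈ -31.143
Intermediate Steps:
Q(F) = -2*F^(3/2) (Q(F) = -(0 + F*√F)*4/2 = -(0 + F^(3/2))*4/2 = -F^(3/2)*4/2 = -2*F^(3/2))
3438/(-20*l(5) + Q(3)) = 3438/(-20*5 - 6*√3) = 3438/(-100 - 6*√3)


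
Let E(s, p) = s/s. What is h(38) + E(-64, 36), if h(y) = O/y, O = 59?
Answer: 97/38 ≈ 2.5526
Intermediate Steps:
E(s, p) = 1
h(y) = 59/y
h(38) + E(-64, 36) = 59/38 + 1 = 97/38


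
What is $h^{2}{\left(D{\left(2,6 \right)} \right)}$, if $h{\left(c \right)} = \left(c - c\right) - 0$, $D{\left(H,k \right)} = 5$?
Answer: $0$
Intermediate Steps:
$h{\left(c \right)} = 0$ ($h{\left(c \right)} = 0 + 0 = 0$)
$h^{2}{\left(D{\left(2,6 \right)} \right)} = 0^{2} = 0$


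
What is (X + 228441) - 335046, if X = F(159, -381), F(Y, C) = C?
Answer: -106986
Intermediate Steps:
X = -381
(X + 228441) - 335046 = (-381 + 228441) - 335046 = 228060 - 335046 = -106986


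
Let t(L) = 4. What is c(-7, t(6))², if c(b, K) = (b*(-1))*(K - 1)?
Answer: 441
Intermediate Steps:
c(b, K) = -b*(-1 + K) (c(b, K) = (-b)*(-1 + K) = -b*(-1 + K))
c(-7, t(6))² = (-7*(1 - 1*4))² = (-7*(1 - 4))² = (-7*(-3))² = 21² = 441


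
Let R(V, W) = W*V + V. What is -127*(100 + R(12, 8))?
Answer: -26416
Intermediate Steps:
R(V, W) = V + V*W (R(V, W) = V*W + V = V + V*W)
-127*(100 + R(12, 8)) = -127*(100 + 12*(1 + 8)) = -127*(100 + 12*9) = -127*(100 + 108) = -127*208 = -26416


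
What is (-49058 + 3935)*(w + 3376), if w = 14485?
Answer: -805941903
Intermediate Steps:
(-49058 + 3935)*(w + 3376) = (-49058 + 3935)*(14485 + 3376) = -45123*17861 = -805941903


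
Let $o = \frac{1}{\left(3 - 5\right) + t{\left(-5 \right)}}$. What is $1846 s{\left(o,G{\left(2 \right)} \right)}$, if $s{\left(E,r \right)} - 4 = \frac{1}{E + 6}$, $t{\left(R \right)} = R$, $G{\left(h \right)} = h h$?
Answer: $\frac{315666}{41} \approx 7699.2$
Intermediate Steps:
$G{\left(h \right)} = h^{2}$
$o = - \frac{1}{7}$ ($o = \frac{1}{\left(3 - 5\right) - 5} = \frac{1}{-2 - 5} = \frac{1}{-7} = - \frac{1}{7} \approx -0.14286$)
$s{\left(E,r \right)} = 4 + \frac{1}{6 + E}$ ($s{\left(E,r \right)} = 4 + \frac{1}{E + 6} = 4 + \frac{1}{6 + E}$)
$1846 s{\left(o,G{\left(2 \right)} \right)} = 1846 \frac{25 + 4 \left(- \frac{1}{7}\right)}{6 - \frac{1}{7}} = 1846 \frac{25 - \frac{4}{7}}{\frac{41}{7}} = 1846 \cdot \frac{7}{41} \cdot \frac{171}{7} = 1846 \cdot \frac{171}{41} = \frac{315666}{41}$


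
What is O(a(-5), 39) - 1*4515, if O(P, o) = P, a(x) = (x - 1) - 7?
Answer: -4528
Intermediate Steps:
a(x) = -8 + x (a(x) = (-1 + x) - 7 = -8 + x)
O(a(-5), 39) - 1*4515 = (-8 - 5) - 1*4515 = -13 - 4515 = -4528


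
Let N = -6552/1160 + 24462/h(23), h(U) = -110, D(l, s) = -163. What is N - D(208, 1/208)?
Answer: -103723/1595 ≈ -65.030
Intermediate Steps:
N = -363708/1595 (N = -6552/1160 + 24462/(-110) = -6552*1/1160 + 24462*(-1/110) = -819/145 - 12231/55 = -363708/1595 ≈ -228.03)
N - D(208, 1/208) = -363708/1595 - 1*(-163) = -363708/1595 + 163 = -103723/1595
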